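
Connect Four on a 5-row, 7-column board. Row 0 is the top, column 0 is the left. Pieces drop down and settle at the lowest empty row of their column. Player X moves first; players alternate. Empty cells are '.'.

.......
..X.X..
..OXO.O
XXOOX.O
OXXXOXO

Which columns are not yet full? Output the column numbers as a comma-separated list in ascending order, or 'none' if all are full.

Answer: 0,1,2,3,4,5,6

Derivation:
col 0: top cell = '.' → open
col 1: top cell = '.' → open
col 2: top cell = '.' → open
col 3: top cell = '.' → open
col 4: top cell = '.' → open
col 5: top cell = '.' → open
col 6: top cell = '.' → open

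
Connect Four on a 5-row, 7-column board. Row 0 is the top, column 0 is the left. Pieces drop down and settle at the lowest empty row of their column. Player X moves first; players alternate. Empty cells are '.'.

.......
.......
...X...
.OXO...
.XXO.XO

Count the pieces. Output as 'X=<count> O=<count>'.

X=5 O=4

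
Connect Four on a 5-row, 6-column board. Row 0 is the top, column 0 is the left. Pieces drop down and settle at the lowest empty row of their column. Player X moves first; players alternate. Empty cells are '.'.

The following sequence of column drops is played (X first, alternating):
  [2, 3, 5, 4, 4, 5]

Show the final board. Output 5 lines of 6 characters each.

Answer: ......
......
......
....XO
..XOOX

Derivation:
Move 1: X drops in col 2, lands at row 4
Move 2: O drops in col 3, lands at row 4
Move 3: X drops in col 5, lands at row 4
Move 4: O drops in col 4, lands at row 4
Move 5: X drops in col 4, lands at row 3
Move 6: O drops in col 5, lands at row 3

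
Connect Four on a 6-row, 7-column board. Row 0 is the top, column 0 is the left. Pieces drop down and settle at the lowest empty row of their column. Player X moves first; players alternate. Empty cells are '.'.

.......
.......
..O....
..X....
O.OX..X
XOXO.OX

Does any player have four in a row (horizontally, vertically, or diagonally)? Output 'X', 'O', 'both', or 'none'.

none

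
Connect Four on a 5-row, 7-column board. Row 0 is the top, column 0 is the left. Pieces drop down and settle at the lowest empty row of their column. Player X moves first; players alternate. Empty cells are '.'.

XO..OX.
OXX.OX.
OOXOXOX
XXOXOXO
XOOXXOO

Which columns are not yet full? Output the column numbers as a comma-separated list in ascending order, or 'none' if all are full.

Answer: 2,3,6

Derivation:
col 0: top cell = 'X' → FULL
col 1: top cell = 'O' → FULL
col 2: top cell = '.' → open
col 3: top cell = '.' → open
col 4: top cell = 'O' → FULL
col 5: top cell = 'X' → FULL
col 6: top cell = '.' → open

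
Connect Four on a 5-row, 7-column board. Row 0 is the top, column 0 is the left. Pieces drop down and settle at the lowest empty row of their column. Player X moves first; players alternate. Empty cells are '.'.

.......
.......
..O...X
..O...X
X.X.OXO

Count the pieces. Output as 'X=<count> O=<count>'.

X=5 O=4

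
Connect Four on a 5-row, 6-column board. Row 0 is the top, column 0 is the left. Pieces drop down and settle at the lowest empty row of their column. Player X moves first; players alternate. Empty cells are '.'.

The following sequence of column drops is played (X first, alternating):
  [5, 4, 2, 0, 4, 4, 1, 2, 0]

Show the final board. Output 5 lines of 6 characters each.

Answer: ......
......
....O.
X.O.X.
OXX.OX

Derivation:
Move 1: X drops in col 5, lands at row 4
Move 2: O drops in col 4, lands at row 4
Move 3: X drops in col 2, lands at row 4
Move 4: O drops in col 0, lands at row 4
Move 5: X drops in col 4, lands at row 3
Move 6: O drops in col 4, lands at row 2
Move 7: X drops in col 1, lands at row 4
Move 8: O drops in col 2, lands at row 3
Move 9: X drops in col 0, lands at row 3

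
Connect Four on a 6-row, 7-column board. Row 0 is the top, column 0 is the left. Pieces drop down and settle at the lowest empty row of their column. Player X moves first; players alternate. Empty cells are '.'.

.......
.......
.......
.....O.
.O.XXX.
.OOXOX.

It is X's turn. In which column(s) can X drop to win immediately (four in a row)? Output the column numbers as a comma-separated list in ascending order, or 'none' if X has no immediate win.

Answer: 2

Derivation:
col 0: drop X → no win
col 1: drop X → no win
col 2: drop X → WIN!
col 3: drop X → no win
col 4: drop X → no win
col 5: drop X → no win
col 6: drop X → no win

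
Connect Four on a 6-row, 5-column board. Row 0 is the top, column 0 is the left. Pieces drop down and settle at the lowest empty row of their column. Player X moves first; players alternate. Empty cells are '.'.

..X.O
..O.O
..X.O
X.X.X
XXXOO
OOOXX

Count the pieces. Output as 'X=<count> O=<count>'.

X=10 O=9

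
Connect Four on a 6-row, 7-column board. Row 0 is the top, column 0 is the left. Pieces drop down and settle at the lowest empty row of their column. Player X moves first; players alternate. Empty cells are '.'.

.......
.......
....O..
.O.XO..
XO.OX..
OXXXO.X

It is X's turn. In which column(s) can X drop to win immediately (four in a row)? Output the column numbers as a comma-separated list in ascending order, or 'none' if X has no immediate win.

Answer: none

Derivation:
col 0: drop X → no win
col 1: drop X → no win
col 2: drop X → no win
col 3: drop X → no win
col 4: drop X → no win
col 5: drop X → no win
col 6: drop X → no win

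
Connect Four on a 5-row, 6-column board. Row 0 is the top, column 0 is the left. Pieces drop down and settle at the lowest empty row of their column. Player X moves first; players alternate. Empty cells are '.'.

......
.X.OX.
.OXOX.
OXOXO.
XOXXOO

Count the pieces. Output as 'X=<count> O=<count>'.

X=9 O=9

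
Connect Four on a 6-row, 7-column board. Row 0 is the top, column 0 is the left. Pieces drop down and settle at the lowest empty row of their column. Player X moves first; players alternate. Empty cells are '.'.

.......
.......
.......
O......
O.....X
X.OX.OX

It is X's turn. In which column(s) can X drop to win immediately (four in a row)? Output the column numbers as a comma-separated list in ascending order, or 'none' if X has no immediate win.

Answer: none

Derivation:
col 0: drop X → no win
col 1: drop X → no win
col 2: drop X → no win
col 3: drop X → no win
col 4: drop X → no win
col 5: drop X → no win
col 6: drop X → no win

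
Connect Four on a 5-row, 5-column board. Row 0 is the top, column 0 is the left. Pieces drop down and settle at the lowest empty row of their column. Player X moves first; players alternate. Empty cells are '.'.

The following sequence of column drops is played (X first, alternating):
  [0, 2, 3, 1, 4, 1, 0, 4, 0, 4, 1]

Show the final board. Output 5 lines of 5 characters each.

Answer: .....
.....
XX..O
XO..O
XOOXX

Derivation:
Move 1: X drops in col 0, lands at row 4
Move 2: O drops in col 2, lands at row 4
Move 3: X drops in col 3, lands at row 4
Move 4: O drops in col 1, lands at row 4
Move 5: X drops in col 4, lands at row 4
Move 6: O drops in col 1, lands at row 3
Move 7: X drops in col 0, lands at row 3
Move 8: O drops in col 4, lands at row 3
Move 9: X drops in col 0, lands at row 2
Move 10: O drops in col 4, lands at row 2
Move 11: X drops in col 1, lands at row 2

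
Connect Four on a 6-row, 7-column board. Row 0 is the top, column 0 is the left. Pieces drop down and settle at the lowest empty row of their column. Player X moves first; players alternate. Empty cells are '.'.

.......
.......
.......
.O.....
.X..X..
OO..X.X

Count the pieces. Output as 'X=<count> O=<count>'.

X=4 O=3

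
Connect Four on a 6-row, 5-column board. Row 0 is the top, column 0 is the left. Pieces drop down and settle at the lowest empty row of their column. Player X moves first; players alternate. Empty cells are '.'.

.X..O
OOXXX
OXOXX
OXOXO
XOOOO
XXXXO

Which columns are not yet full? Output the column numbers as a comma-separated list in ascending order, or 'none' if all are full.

col 0: top cell = '.' → open
col 1: top cell = 'X' → FULL
col 2: top cell = '.' → open
col 3: top cell = '.' → open
col 4: top cell = 'O' → FULL

Answer: 0,2,3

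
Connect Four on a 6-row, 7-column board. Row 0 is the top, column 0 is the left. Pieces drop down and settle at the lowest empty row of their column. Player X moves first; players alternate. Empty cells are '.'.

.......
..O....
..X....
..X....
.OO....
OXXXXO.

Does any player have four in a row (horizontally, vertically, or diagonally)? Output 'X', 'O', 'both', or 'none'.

X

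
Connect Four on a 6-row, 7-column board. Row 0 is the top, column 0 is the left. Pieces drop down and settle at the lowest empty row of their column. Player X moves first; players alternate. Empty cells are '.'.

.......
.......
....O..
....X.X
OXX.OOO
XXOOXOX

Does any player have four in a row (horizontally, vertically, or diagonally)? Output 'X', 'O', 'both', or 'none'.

none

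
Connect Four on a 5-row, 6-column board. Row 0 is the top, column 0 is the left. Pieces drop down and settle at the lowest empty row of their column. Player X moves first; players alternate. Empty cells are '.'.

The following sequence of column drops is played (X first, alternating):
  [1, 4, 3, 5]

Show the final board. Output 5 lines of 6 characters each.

Answer: ......
......
......
......
.X.XOO

Derivation:
Move 1: X drops in col 1, lands at row 4
Move 2: O drops in col 4, lands at row 4
Move 3: X drops in col 3, lands at row 4
Move 4: O drops in col 5, lands at row 4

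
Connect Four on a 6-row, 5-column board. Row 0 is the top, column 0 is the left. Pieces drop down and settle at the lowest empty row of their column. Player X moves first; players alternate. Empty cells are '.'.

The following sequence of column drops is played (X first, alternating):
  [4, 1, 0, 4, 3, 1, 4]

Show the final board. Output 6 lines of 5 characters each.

Move 1: X drops in col 4, lands at row 5
Move 2: O drops in col 1, lands at row 5
Move 3: X drops in col 0, lands at row 5
Move 4: O drops in col 4, lands at row 4
Move 5: X drops in col 3, lands at row 5
Move 6: O drops in col 1, lands at row 4
Move 7: X drops in col 4, lands at row 3

Answer: .....
.....
.....
....X
.O..O
XO.XX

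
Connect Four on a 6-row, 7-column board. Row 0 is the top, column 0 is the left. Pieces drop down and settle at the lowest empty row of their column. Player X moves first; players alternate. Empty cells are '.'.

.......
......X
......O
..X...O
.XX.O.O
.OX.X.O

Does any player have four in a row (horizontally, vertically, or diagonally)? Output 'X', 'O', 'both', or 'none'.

O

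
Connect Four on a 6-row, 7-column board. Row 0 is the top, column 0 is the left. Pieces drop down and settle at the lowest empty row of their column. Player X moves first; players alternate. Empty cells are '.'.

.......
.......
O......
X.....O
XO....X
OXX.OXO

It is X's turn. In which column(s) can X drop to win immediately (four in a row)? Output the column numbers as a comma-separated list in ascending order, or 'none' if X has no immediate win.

Answer: none

Derivation:
col 0: drop X → no win
col 1: drop X → no win
col 2: drop X → no win
col 3: drop X → no win
col 4: drop X → no win
col 5: drop X → no win
col 6: drop X → no win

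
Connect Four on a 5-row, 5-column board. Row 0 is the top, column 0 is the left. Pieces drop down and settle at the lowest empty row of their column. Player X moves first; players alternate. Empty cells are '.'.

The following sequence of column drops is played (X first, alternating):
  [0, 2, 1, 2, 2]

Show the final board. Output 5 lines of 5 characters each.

Answer: .....
.....
..X..
..O..
XXO..

Derivation:
Move 1: X drops in col 0, lands at row 4
Move 2: O drops in col 2, lands at row 4
Move 3: X drops in col 1, lands at row 4
Move 4: O drops in col 2, lands at row 3
Move 5: X drops in col 2, lands at row 2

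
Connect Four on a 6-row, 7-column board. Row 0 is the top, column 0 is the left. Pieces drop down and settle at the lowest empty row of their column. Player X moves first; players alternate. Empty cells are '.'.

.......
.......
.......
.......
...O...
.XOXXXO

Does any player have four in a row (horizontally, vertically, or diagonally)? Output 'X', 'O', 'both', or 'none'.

none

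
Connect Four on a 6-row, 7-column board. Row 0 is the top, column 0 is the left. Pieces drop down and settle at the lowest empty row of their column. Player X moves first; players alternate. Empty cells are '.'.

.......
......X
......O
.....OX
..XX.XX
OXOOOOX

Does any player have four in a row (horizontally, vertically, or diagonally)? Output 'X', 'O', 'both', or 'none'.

O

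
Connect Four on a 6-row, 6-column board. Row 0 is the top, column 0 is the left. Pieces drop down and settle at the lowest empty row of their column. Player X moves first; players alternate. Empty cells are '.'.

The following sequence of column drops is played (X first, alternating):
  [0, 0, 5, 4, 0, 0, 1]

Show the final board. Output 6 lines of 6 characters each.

Answer: ......
......
O.....
X.....
O.....
XX..OX

Derivation:
Move 1: X drops in col 0, lands at row 5
Move 2: O drops in col 0, lands at row 4
Move 3: X drops in col 5, lands at row 5
Move 4: O drops in col 4, lands at row 5
Move 5: X drops in col 0, lands at row 3
Move 6: O drops in col 0, lands at row 2
Move 7: X drops in col 1, lands at row 5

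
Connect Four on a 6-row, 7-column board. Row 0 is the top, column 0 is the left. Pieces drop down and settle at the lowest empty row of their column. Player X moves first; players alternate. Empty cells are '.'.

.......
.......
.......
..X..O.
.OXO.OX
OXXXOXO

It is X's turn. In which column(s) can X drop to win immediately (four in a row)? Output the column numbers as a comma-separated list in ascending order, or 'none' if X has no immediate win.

Answer: 2

Derivation:
col 0: drop X → no win
col 1: drop X → no win
col 2: drop X → WIN!
col 3: drop X → no win
col 4: drop X → no win
col 5: drop X → no win
col 6: drop X → no win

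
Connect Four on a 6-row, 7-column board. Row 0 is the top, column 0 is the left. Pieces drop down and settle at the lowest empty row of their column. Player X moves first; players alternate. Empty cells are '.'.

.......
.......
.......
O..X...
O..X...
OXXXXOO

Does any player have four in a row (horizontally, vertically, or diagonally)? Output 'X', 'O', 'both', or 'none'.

X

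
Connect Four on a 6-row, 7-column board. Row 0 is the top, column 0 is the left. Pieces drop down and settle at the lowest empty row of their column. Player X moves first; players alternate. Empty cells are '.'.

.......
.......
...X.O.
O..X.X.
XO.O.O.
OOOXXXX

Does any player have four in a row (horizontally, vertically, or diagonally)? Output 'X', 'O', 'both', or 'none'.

X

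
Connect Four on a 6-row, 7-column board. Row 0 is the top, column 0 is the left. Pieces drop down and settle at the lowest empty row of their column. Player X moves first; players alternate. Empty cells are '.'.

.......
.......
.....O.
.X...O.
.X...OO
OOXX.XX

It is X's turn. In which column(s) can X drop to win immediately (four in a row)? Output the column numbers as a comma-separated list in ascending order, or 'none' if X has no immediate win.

col 0: drop X → no win
col 1: drop X → no win
col 2: drop X → no win
col 3: drop X → no win
col 4: drop X → WIN!
col 5: drop X → no win
col 6: drop X → no win

Answer: 4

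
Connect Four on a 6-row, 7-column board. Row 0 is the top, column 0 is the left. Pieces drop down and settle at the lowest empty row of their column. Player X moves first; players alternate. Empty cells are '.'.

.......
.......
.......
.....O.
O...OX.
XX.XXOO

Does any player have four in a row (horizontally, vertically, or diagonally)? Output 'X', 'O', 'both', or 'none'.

none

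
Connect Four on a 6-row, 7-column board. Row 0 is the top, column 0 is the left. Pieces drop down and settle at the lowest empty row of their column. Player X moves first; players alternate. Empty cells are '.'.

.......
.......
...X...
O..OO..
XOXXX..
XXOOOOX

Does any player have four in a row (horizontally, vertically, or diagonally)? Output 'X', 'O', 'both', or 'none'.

O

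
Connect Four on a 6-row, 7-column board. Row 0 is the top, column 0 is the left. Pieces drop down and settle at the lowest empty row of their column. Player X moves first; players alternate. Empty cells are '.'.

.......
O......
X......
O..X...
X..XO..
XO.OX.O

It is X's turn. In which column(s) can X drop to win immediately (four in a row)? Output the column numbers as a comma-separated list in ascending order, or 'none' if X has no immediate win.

col 0: drop X → no win
col 1: drop X → no win
col 2: drop X → no win
col 3: drop X → no win
col 4: drop X → no win
col 5: drop X → no win
col 6: drop X → no win

Answer: none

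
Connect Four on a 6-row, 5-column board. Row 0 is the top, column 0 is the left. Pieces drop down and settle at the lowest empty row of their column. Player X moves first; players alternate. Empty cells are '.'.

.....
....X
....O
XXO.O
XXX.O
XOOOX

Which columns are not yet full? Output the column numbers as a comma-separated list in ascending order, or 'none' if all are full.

Answer: 0,1,2,3,4

Derivation:
col 0: top cell = '.' → open
col 1: top cell = '.' → open
col 2: top cell = '.' → open
col 3: top cell = '.' → open
col 4: top cell = '.' → open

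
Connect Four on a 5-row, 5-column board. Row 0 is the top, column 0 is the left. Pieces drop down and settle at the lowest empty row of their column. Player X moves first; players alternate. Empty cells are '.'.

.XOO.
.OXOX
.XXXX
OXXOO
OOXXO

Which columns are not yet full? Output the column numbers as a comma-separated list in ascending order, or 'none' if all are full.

col 0: top cell = '.' → open
col 1: top cell = 'X' → FULL
col 2: top cell = 'O' → FULL
col 3: top cell = 'O' → FULL
col 4: top cell = '.' → open

Answer: 0,4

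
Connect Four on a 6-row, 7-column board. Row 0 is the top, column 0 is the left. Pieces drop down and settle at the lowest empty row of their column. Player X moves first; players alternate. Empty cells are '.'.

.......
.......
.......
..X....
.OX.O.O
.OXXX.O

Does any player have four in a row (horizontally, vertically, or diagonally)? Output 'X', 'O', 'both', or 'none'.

none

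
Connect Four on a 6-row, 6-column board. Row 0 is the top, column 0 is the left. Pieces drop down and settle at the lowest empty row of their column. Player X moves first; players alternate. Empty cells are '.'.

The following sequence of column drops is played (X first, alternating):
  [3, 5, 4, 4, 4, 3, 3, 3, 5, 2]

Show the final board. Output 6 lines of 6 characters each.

Answer: ......
......
...O..
...XX.
...OOX
..OXXO

Derivation:
Move 1: X drops in col 3, lands at row 5
Move 2: O drops in col 5, lands at row 5
Move 3: X drops in col 4, lands at row 5
Move 4: O drops in col 4, lands at row 4
Move 5: X drops in col 4, lands at row 3
Move 6: O drops in col 3, lands at row 4
Move 7: X drops in col 3, lands at row 3
Move 8: O drops in col 3, lands at row 2
Move 9: X drops in col 5, lands at row 4
Move 10: O drops in col 2, lands at row 5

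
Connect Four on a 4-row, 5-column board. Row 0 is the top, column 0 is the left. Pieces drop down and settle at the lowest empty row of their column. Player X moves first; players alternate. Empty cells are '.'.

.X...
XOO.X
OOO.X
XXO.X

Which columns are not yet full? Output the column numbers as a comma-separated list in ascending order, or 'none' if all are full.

Answer: 0,2,3,4

Derivation:
col 0: top cell = '.' → open
col 1: top cell = 'X' → FULL
col 2: top cell = '.' → open
col 3: top cell = '.' → open
col 4: top cell = '.' → open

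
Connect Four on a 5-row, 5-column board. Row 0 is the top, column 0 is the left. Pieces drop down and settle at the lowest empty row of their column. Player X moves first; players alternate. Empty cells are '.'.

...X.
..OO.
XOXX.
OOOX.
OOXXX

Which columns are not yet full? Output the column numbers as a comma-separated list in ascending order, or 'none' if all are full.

col 0: top cell = '.' → open
col 1: top cell = '.' → open
col 2: top cell = '.' → open
col 3: top cell = 'X' → FULL
col 4: top cell = '.' → open

Answer: 0,1,2,4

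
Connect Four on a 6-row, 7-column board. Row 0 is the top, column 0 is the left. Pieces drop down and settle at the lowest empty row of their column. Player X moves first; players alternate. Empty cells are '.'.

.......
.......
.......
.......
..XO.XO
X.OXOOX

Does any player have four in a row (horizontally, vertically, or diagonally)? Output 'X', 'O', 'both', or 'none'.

none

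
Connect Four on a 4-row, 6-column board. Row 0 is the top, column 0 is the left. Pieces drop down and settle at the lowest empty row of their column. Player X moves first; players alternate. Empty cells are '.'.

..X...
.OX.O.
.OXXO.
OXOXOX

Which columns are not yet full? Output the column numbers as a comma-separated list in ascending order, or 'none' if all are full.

col 0: top cell = '.' → open
col 1: top cell = '.' → open
col 2: top cell = 'X' → FULL
col 3: top cell = '.' → open
col 4: top cell = '.' → open
col 5: top cell = '.' → open

Answer: 0,1,3,4,5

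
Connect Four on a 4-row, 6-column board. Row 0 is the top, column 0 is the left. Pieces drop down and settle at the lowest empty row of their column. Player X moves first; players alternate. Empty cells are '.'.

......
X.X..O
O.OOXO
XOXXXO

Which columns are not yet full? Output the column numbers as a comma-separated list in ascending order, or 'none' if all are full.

col 0: top cell = '.' → open
col 1: top cell = '.' → open
col 2: top cell = '.' → open
col 3: top cell = '.' → open
col 4: top cell = '.' → open
col 5: top cell = '.' → open

Answer: 0,1,2,3,4,5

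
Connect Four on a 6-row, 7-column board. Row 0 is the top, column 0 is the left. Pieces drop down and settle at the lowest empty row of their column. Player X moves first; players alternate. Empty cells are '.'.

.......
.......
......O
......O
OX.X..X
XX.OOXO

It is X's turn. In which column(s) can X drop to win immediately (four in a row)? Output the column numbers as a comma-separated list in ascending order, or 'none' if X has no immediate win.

Answer: none

Derivation:
col 0: drop X → no win
col 1: drop X → no win
col 2: drop X → no win
col 3: drop X → no win
col 4: drop X → no win
col 5: drop X → no win
col 6: drop X → no win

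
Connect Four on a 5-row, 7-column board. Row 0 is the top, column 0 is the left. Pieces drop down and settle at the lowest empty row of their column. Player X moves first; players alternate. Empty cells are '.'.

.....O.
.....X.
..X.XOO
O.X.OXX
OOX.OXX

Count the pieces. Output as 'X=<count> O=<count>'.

X=9 O=8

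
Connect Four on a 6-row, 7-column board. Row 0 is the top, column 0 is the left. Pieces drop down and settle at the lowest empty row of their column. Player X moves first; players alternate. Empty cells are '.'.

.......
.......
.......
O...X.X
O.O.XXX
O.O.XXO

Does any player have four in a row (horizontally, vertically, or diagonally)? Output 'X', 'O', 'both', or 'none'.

none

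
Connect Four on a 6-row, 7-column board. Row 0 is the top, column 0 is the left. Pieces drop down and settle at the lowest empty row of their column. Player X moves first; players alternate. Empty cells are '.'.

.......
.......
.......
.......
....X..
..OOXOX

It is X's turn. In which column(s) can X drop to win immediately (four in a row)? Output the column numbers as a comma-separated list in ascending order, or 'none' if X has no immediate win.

Answer: none

Derivation:
col 0: drop X → no win
col 1: drop X → no win
col 2: drop X → no win
col 3: drop X → no win
col 4: drop X → no win
col 5: drop X → no win
col 6: drop X → no win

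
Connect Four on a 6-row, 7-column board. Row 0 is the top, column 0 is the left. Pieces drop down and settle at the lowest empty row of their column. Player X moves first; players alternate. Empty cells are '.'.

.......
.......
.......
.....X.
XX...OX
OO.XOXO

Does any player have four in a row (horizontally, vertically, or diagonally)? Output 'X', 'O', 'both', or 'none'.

none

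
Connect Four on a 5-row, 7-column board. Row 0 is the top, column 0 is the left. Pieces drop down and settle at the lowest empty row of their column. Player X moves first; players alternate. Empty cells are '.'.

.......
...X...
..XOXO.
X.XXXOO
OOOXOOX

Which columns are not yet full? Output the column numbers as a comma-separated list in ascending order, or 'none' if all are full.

col 0: top cell = '.' → open
col 1: top cell = '.' → open
col 2: top cell = '.' → open
col 3: top cell = '.' → open
col 4: top cell = '.' → open
col 5: top cell = '.' → open
col 6: top cell = '.' → open

Answer: 0,1,2,3,4,5,6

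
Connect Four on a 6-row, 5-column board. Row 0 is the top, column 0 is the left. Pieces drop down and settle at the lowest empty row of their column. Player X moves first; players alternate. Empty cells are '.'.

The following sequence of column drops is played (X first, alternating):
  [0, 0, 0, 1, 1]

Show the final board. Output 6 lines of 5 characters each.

Answer: .....
.....
.....
X....
OX...
XO...

Derivation:
Move 1: X drops in col 0, lands at row 5
Move 2: O drops in col 0, lands at row 4
Move 3: X drops in col 0, lands at row 3
Move 4: O drops in col 1, lands at row 5
Move 5: X drops in col 1, lands at row 4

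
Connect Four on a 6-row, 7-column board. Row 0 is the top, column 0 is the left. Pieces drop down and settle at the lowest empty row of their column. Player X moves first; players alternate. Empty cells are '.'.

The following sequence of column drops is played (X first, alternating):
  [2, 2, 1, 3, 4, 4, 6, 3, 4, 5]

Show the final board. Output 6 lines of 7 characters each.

Move 1: X drops in col 2, lands at row 5
Move 2: O drops in col 2, lands at row 4
Move 3: X drops in col 1, lands at row 5
Move 4: O drops in col 3, lands at row 5
Move 5: X drops in col 4, lands at row 5
Move 6: O drops in col 4, lands at row 4
Move 7: X drops in col 6, lands at row 5
Move 8: O drops in col 3, lands at row 4
Move 9: X drops in col 4, lands at row 3
Move 10: O drops in col 5, lands at row 5

Answer: .......
.......
.......
....X..
..OOO..
.XXOXOX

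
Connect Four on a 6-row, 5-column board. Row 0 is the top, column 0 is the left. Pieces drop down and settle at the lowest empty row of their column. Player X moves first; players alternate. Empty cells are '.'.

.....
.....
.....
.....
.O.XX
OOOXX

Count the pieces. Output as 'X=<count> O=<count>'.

X=4 O=4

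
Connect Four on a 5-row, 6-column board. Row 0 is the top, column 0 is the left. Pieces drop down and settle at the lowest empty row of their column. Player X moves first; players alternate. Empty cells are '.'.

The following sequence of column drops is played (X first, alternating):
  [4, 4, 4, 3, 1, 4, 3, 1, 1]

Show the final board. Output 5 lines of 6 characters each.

Answer: ......
....O.
.X..X.
.O.XO.
.X.OX.

Derivation:
Move 1: X drops in col 4, lands at row 4
Move 2: O drops in col 4, lands at row 3
Move 3: X drops in col 4, lands at row 2
Move 4: O drops in col 3, lands at row 4
Move 5: X drops in col 1, lands at row 4
Move 6: O drops in col 4, lands at row 1
Move 7: X drops in col 3, lands at row 3
Move 8: O drops in col 1, lands at row 3
Move 9: X drops in col 1, lands at row 2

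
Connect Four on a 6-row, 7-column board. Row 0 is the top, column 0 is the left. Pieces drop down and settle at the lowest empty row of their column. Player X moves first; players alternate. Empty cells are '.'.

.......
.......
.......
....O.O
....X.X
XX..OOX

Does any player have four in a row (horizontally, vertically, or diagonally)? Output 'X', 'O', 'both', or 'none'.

none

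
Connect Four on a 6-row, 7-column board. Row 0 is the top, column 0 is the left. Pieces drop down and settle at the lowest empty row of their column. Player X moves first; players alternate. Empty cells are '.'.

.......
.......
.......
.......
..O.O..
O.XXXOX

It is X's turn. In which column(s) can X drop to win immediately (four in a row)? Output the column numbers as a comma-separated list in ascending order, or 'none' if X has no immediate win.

col 0: drop X → no win
col 1: drop X → WIN!
col 2: drop X → no win
col 3: drop X → no win
col 4: drop X → no win
col 5: drop X → no win
col 6: drop X → no win

Answer: 1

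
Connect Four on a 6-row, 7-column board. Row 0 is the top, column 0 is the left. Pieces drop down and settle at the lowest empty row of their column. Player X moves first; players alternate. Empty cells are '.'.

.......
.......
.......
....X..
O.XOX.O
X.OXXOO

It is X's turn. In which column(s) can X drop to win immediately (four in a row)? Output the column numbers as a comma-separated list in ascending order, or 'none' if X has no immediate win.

col 0: drop X → no win
col 1: drop X → no win
col 2: drop X → no win
col 3: drop X → no win
col 4: drop X → WIN!
col 5: drop X → no win
col 6: drop X → no win

Answer: 4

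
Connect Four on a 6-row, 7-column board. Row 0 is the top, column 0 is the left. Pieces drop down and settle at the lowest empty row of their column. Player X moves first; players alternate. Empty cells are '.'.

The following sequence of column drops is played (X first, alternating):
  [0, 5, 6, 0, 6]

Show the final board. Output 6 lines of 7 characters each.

Answer: .......
.......
.......
.......
O.....X
X....OX

Derivation:
Move 1: X drops in col 0, lands at row 5
Move 2: O drops in col 5, lands at row 5
Move 3: X drops in col 6, lands at row 5
Move 4: O drops in col 0, lands at row 4
Move 5: X drops in col 6, lands at row 4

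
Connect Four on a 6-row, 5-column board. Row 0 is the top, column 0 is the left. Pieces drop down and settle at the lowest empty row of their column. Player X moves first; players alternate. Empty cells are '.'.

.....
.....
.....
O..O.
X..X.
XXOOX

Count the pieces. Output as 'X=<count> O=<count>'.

X=5 O=4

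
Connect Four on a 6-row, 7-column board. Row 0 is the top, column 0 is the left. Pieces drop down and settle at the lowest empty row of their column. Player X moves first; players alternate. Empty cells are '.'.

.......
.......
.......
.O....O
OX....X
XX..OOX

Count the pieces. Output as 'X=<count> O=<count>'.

X=5 O=5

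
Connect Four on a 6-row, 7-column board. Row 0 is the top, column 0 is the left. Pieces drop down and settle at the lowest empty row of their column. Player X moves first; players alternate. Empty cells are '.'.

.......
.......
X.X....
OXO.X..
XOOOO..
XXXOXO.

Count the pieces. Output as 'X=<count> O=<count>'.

X=9 O=8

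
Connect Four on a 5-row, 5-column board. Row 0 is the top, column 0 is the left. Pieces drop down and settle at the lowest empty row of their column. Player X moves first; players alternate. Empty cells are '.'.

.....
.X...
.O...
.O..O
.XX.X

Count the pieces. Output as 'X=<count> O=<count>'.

X=4 O=3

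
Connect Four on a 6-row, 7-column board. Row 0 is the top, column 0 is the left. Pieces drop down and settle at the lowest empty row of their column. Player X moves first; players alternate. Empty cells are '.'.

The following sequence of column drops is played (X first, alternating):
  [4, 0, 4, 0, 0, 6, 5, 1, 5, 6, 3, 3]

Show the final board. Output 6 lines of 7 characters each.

Answer: .......
.......
.......
X......
O..OXXO
OO.XXXO

Derivation:
Move 1: X drops in col 4, lands at row 5
Move 2: O drops in col 0, lands at row 5
Move 3: X drops in col 4, lands at row 4
Move 4: O drops in col 0, lands at row 4
Move 5: X drops in col 0, lands at row 3
Move 6: O drops in col 6, lands at row 5
Move 7: X drops in col 5, lands at row 5
Move 8: O drops in col 1, lands at row 5
Move 9: X drops in col 5, lands at row 4
Move 10: O drops in col 6, lands at row 4
Move 11: X drops in col 3, lands at row 5
Move 12: O drops in col 3, lands at row 4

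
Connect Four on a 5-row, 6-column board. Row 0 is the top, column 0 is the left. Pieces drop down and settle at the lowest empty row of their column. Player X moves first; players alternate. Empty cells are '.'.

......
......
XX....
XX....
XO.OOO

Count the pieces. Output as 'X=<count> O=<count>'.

X=5 O=4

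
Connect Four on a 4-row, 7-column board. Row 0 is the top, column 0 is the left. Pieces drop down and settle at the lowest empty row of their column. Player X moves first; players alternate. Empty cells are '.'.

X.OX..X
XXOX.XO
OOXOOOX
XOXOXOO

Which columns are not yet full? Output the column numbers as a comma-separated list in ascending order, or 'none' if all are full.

col 0: top cell = 'X' → FULL
col 1: top cell = '.' → open
col 2: top cell = 'O' → FULL
col 3: top cell = 'X' → FULL
col 4: top cell = '.' → open
col 5: top cell = '.' → open
col 6: top cell = 'X' → FULL

Answer: 1,4,5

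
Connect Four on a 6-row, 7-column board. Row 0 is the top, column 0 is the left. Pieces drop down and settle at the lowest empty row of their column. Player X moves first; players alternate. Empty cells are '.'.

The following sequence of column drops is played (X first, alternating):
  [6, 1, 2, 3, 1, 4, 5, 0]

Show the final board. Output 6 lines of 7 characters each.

Answer: .......
.......
.......
.......
.X.....
OOXOOXX

Derivation:
Move 1: X drops in col 6, lands at row 5
Move 2: O drops in col 1, lands at row 5
Move 3: X drops in col 2, lands at row 5
Move 4: O drops in col 3, lands at row 5
Move 5: X drops in col 1, lands at row 4
Move 6: O drops in col 4, lands at row 5
Move 7: X drops in col 5, lands at row 5
Move 8: O drops in col 0, lands at row 5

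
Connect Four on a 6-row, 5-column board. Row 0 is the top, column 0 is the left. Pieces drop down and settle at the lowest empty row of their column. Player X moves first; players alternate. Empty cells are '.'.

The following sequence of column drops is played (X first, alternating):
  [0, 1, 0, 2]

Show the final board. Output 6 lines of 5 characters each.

Move 1: X drops in col 0, lands at row 5
Move 2: O drops in col 1, lands at row 5
Move 3: X drops in col 0, lands at row 4
Move 4: O drops in col 2, lands at row 5

Answer: .....
.....
.....
.....
X....
XOO..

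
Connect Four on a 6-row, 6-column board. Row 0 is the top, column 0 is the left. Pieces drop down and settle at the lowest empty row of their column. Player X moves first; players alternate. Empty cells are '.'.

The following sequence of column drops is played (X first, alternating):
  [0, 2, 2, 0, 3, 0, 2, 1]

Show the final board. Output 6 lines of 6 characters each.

Move 1: X drops in col 0, lands at row 5
Move 2: O drops in col 2, lands at row 5
Move 3: X drops in col 2, lands at row 4
Move 4: O drops in col 0, lands at row 4
Move 5: X drops in col 3, lands at row 5
Move 6: O drops in col 0, lands at row 3
Move 7: X drops in col 2, lands at row 3
Move 8: O drops in col 1, lands at row 5

Answer: ......
......
......
O.X...
O.X...
XOOX..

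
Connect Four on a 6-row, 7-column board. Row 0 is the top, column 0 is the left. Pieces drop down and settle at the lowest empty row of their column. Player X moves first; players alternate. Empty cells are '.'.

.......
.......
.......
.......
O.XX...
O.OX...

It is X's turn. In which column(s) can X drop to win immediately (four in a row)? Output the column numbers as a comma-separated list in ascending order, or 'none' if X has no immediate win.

Answer: none

Derivation:
col 0: drop X → no win
col 1: drop X → no win
col 2: drop X → no win
col 3: drop X → no win
col 4: drop X → no win
col 5: drop X → no win
col 6: drop X → no win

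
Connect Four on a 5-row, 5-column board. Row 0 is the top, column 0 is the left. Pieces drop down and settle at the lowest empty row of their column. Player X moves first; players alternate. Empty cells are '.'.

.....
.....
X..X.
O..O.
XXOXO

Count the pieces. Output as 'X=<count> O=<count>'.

X=5 O=4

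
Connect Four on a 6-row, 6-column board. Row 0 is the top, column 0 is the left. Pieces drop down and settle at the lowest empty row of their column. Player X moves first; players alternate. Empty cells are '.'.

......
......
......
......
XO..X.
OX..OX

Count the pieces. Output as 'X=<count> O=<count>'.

X=4 O=3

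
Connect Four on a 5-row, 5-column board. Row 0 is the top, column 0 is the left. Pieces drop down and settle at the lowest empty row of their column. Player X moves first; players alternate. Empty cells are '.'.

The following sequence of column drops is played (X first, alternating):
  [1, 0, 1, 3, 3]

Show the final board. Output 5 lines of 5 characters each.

Move 1: X drops in col 1, lands at row 4
Move 2: O drops in col 0, lands at row 4
Move 3: X drops in col 1, lands at row 3
Move 4: O drops in col 3, lands at row 4
Move 5: X drops in col 3, lands at row 3

Answer: .....
.....
.....
.X.X.
OX.O.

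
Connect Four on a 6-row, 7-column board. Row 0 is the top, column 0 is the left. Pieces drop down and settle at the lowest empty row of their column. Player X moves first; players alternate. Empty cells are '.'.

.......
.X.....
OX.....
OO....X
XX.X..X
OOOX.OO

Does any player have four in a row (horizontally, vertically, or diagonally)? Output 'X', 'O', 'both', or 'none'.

none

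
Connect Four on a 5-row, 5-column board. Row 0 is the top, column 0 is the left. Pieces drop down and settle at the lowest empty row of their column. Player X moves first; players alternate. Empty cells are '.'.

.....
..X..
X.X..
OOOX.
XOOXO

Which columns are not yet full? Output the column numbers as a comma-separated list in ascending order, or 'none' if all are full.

Answer: 0,1,2,3,4

Derivation:
col 0: top cell = '.' → open
col 1: top cell = '.' → open
col 2: top cell = '.' → open
col 3: top cell = '.' → open
col 4: top cell = '.' → open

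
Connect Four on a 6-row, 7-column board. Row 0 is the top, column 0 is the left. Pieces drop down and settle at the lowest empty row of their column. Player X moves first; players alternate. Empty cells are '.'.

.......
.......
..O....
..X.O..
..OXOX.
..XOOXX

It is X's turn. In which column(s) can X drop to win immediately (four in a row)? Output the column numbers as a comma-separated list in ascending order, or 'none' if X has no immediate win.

col 0: drop X → no win
col 1: drop X → no win
col 2: drop X → no win
col 3: drop X → no win
col 4: drop X → no win
col 5: drop X → no win
col 6: drop X → no win

Answer: none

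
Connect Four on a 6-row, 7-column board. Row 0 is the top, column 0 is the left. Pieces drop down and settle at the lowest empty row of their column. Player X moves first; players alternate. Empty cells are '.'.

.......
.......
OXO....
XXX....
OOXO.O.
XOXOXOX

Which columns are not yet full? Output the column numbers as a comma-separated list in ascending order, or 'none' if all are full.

Answer: 0,1,2,3,4,5,6

Derivation:
col 0: top cell = '.' → open
col 1: top cell = '.' → open
col 2: top cell = '.' → open
col 3: top cell = '.' → open
col 4: top cell = '.' → open
col 5: top cell = '.' → open
col 6: top cell = '.' → open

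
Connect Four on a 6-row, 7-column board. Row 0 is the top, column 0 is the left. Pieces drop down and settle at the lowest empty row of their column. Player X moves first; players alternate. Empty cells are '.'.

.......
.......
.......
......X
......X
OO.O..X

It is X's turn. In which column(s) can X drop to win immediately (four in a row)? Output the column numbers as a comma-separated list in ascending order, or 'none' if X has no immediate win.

col 0: drop X → no win
col 1: drop X → no win
col 2: drop X → no win
col 3: drop X → no win
col 4: drop X → no win
col 5: drop X → no win
col 6: drop X → WIN!

Answer: 6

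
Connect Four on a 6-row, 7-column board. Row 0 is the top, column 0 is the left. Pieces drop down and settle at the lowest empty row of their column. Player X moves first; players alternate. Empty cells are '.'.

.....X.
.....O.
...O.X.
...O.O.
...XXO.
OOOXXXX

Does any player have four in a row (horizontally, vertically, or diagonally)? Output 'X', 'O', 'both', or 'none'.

X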